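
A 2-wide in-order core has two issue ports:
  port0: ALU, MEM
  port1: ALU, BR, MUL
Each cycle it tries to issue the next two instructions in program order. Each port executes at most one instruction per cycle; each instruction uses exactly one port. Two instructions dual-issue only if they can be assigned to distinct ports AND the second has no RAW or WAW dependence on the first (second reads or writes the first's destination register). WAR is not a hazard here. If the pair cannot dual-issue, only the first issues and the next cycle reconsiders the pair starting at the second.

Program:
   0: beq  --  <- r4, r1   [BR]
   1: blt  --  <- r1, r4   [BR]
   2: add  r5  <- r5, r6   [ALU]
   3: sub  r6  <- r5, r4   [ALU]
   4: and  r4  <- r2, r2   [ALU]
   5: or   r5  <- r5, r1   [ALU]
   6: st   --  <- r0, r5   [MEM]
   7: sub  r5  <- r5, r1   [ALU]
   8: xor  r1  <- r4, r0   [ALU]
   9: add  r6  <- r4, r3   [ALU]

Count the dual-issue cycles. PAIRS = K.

#0 head=0: beq.BR i0 no-port BR/BR
#1 head=1: blt.BR+add.ALU i1,i2 pair
#2 head=3: sub.ALU+and.ALU i3,i4 pair
#3 head=5: or.ALU i5 RAW r5
#4 head=6: st.MEM+sub.ALU i6,i7 pair
#5 head=8: xor.ALU+add.ALU i8,i9 pair

PAIRS = 4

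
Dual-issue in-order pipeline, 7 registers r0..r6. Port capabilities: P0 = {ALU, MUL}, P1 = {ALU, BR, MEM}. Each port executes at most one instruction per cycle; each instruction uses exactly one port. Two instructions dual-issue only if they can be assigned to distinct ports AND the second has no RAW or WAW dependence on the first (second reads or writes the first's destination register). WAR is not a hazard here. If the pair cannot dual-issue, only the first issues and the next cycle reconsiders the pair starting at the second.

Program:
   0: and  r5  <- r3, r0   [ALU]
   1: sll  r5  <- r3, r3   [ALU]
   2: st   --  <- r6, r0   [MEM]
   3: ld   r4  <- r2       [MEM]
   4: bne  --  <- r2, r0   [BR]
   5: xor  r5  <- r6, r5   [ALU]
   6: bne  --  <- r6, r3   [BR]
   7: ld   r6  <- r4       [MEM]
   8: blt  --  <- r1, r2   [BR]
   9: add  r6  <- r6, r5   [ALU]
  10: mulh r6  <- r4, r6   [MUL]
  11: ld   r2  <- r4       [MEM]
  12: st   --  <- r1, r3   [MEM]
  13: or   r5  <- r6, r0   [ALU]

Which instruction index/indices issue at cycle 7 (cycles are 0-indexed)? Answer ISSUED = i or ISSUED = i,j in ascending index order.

c0: i0 and  WAW r5
c1: i1+i2 sll+st  dual
c2: i3 ld  no-port MEM/BR
c3: i4+i5 bne+xor  dual
c4: i6 bne  no-port BR/MEM
c5: i7 ld  no-port MEM/BR
c6: i8+i9 blt+add  dual
c7: i10+i11 mulh+ld  dual
c8: i12+i13 st+or  dual

ISSUED = 10,11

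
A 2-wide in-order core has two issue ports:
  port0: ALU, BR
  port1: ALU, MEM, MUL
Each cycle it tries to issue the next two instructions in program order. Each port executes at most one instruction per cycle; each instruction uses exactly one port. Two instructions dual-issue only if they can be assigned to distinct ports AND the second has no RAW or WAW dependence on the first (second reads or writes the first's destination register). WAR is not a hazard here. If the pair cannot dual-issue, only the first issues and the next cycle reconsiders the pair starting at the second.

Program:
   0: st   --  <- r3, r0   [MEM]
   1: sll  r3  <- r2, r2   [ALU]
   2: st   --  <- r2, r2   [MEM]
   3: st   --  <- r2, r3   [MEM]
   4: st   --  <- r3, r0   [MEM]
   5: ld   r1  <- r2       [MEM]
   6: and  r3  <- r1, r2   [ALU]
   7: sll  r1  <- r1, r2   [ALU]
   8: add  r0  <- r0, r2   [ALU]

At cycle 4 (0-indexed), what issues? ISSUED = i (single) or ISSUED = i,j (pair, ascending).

ISSUED = 5

[0] i0+i1  st.MEM/sll.ALU  -- 2-wide
[1] i2  st.MEM  -- no-port MEM/MEM
[2] i3  st.MEM  -- no-port MEM/MEM
[3] i4  st.MEM  -- no-port MEM/MEM
[4] i5  ld.MEM  -- RAW r1
[5] i6+i7  and.ALU/sll.ALU  -- 2-wide
[6] i8  add.ALU  -- tail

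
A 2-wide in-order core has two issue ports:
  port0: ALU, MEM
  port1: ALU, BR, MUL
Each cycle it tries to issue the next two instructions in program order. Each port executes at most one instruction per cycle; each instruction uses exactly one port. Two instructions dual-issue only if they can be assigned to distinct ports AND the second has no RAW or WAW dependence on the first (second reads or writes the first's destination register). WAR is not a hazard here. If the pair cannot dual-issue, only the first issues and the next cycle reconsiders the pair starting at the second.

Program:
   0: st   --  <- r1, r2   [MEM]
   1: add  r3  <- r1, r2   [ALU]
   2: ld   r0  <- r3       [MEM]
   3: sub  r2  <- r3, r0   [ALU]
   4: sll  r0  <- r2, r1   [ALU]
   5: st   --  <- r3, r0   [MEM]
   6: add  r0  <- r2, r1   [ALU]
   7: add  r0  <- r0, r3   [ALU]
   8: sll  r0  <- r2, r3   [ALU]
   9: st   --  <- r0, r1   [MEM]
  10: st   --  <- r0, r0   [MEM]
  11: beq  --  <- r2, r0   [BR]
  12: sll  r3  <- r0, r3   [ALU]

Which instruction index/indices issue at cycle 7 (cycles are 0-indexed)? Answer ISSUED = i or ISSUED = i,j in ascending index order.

c0: i0+i1 st;add  2-wide
c1: i2 ld  RAW r0
c2: i3 sub  RAW r2
c3: i4 sll  RAW r0
c4: i5+i6 st;add  2-wide
c5: i7 add  WAW r0
c6: i8 sll  RAW r0
c7: i9 st  no-port MEM/MEM
c8: i10+i11 st;beq  2-wide
c9: i12 sll  tail

ISSUED = 9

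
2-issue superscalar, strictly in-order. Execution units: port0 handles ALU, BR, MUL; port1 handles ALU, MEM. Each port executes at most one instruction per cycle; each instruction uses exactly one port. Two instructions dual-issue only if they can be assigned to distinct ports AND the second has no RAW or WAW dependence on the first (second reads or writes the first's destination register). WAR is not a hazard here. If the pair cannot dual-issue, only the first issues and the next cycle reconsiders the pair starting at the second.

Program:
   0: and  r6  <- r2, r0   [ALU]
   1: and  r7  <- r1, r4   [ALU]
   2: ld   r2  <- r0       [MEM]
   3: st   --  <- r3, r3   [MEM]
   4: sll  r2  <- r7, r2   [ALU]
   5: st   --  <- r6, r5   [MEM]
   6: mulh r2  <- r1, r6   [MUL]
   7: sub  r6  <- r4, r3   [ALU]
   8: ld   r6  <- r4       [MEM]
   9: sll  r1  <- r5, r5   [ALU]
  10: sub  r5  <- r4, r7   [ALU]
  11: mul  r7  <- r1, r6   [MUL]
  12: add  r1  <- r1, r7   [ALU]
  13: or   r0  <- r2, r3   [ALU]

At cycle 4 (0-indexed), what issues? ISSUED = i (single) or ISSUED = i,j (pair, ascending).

ISSUED = 7

[0] i0/i1  and/and  -- dual
[1] i2  ld  -- no-port MEM/MEM
[2] i3/i4  st/sll  -- dual
[3] i5/i6  st/mulh  -- dual
[4] i7  sub  -- WAW r6
[5] i8/i9  ld/sll  -- dual
[6] i10/i11  sub/mul  -- dual
[7] i12/i13  add/or  -- dual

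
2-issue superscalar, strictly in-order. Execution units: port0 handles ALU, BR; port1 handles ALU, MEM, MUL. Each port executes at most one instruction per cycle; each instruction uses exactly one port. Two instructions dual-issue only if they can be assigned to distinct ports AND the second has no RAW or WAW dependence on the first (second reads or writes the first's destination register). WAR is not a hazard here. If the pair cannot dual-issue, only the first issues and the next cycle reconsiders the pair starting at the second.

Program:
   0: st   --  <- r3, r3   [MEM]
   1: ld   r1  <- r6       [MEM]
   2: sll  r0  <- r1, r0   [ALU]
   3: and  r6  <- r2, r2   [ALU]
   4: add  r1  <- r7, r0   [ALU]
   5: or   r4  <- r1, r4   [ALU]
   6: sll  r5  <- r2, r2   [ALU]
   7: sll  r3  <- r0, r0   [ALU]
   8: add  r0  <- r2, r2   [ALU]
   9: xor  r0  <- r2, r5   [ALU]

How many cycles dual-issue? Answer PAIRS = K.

  cy0 -> i0 (st.MEM) no-port MEM/MEM
  cy1 -> i1 (ld.MEM) RAW r1
  cy2 -> i2/i3 (sll.ALU+and.ALU) 2-wide
  cy3 -> i4 (add.ALU) RAW r1
  cy4 -> i5/i6 (or.ALU+sll.ALU) 2-wide
  cy5 -> i7/i8 (sll.ALU+add.ALU) 2-wide
  cy6 -> i9 (xor.ALU) tail

PAIRS = 3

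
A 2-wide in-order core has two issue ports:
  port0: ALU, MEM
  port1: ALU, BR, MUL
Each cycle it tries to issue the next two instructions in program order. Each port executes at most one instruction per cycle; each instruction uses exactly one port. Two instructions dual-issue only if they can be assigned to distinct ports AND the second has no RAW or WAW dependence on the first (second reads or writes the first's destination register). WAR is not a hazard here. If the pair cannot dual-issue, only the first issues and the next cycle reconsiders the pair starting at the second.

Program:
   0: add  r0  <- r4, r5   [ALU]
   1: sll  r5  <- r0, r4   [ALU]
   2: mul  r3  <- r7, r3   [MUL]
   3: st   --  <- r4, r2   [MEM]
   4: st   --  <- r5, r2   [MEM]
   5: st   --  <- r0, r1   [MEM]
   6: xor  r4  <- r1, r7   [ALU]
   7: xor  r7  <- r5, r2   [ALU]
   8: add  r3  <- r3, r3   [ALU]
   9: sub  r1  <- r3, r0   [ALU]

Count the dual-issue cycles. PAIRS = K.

PAIRS = 3

c0: i0 add  RAW r0
c1: i1/i2 sll/mul  2-wide
c2: i3 st  no-port MEM/MEM
c3: i4 st  no-port MEM/MEM
c4: i5/i6 st/xor  2-wide
c5: i7/i8 xor/add  2-wide
c6: i9 sub  tail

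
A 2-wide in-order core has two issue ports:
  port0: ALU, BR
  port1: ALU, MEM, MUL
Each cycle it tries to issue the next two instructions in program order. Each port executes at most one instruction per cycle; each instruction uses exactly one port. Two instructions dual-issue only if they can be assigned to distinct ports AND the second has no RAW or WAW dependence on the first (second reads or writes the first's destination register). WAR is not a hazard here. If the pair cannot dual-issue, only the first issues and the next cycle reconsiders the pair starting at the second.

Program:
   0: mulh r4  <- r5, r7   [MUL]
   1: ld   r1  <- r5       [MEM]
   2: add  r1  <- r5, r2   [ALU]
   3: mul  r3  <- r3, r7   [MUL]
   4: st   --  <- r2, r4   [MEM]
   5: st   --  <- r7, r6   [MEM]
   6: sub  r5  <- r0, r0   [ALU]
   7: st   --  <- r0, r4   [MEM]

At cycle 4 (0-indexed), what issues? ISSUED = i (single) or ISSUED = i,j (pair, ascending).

0. mulh @i0  | no-port MUL/MEM
1. ld @i1  | WAW r1
2. add;mul @i2/i3  | pair
3. st @i4  | no-port MEM/MEM
4. st;sub @i5/i6  | pair
5. st @i7  | tail

ISSUED = 5,6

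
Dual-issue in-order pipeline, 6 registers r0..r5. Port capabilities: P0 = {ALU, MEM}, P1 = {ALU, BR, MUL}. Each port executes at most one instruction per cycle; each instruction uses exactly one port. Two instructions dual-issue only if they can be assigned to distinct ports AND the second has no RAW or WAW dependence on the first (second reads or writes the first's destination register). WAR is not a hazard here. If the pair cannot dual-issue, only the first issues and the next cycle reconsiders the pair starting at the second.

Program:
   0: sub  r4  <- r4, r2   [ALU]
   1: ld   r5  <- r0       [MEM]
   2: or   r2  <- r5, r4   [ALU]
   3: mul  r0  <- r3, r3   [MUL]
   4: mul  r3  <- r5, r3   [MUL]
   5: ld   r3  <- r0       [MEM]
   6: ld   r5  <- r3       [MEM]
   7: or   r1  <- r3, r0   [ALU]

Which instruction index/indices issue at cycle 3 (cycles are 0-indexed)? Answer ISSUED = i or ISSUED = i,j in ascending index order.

ISSUED = 5

#0 head=0: sub.ALU ld.MEM i0+i1 2-wide
#1 head=2: or.ALU mul.MUL i2+i3 2-wide
#2 head=4: mul.MUL i4 WAW r3
#3 head=5: ld.MEM i5 no-port MEM/MEM
#4 head=6: ld.MEM or.ALU i6+i7 2-wide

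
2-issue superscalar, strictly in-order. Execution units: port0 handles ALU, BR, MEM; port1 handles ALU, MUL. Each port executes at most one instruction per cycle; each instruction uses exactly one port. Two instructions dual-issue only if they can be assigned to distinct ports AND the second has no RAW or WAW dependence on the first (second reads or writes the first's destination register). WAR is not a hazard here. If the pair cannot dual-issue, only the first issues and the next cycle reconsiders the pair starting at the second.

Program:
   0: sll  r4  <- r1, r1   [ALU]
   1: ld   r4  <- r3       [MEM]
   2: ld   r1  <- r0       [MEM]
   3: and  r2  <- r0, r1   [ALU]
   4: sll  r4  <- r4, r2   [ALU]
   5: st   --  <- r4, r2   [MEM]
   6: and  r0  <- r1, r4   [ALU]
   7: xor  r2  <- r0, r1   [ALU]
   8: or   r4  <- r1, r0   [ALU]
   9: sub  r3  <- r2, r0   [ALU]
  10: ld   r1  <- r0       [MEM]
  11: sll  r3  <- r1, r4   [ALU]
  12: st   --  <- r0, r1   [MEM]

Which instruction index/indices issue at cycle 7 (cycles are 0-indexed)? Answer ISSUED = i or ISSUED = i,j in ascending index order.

#0 head=0: sll i0 WAW r4
#1 head=1: ld i1 no-port MEM/MEM
#2 head=2: ld i2 RAW r1
#3 head=3: and i3 RAW r2
#4 head=4: sll i4 RAW r4
#5 head=5: st+and i5/i6 dual
#6 head=7: xor+or i7/i8 dual
#7 head=9: sub+ld i9/i10 dual
#8 head=11: sll+st i11/i12 dual

ISSUED = 9,10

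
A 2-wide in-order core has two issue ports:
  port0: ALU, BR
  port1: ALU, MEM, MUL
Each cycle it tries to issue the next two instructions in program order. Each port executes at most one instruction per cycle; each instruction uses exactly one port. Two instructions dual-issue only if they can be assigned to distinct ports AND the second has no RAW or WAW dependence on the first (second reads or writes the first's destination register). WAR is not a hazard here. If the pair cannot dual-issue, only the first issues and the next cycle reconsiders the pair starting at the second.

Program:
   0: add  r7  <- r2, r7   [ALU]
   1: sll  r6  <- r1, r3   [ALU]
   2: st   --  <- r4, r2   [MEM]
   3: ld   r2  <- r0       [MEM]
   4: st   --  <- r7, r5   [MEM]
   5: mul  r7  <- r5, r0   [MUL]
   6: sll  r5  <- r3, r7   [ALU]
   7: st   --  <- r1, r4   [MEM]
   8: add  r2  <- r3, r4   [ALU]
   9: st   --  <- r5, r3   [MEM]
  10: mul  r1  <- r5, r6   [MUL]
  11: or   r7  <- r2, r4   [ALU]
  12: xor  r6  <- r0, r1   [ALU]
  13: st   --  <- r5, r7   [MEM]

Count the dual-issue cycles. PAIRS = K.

#0 head=0: add.ALU+sll.ALU i0+i1 dual
#1 head=2: st.MEM i2 no-port MEM/MEM
#2 head=3: ld.MEM i3 no-port MEM/MEM
#3 head=4: st.MEM i4 no-port MEM/MUL
#4 head=5: mul.MUL i5 RAW r7
#5 head=6: sll.ALU+st.MEM i6+i7 dual
#6 head=8: add.ALU+st.MEM i8+i9 dual
#7 head=10: mul.MUL+or.ALU i10+i11 dual
#8 head=12: xor.ALU+st.MEM i12+i13 dual

PAIRS = 5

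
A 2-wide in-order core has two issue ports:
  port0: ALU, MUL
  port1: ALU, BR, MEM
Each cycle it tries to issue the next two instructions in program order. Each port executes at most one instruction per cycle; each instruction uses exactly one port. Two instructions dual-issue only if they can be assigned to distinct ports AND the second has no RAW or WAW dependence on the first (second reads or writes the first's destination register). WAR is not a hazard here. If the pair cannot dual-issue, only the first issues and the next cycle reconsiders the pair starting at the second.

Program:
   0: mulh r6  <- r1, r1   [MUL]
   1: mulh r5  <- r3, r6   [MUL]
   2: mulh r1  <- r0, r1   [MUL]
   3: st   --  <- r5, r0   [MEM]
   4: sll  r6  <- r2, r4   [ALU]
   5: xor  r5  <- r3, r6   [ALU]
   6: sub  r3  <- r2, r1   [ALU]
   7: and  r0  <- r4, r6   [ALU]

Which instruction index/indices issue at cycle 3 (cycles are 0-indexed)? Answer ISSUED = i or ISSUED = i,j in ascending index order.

t=0 i0:mulh.MUL ; no-port MUL/MUL
t=1 i1:mulh.MUL ; no-port MUL/MUL
t=2 i2+i3:mulh.MUL;st.MEM ; dual
t=3 i4:sll.ALU ; RAW r6
t=4 i5+i6:xor.ALU;sub.ALU ; dual
t=5 i7:and.ALU ; tail

ISSUED = 4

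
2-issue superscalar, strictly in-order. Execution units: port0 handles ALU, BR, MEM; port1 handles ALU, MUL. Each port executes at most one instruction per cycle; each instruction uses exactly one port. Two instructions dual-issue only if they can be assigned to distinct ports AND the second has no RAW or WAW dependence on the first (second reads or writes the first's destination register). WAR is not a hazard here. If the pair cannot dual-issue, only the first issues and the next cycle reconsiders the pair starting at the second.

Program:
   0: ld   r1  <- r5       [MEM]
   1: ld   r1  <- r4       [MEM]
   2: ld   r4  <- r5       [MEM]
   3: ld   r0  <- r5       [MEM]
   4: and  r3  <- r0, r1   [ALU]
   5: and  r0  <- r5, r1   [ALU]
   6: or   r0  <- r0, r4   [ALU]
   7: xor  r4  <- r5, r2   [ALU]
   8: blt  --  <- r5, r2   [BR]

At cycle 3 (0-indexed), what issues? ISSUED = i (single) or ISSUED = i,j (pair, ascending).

ISSUED = 3

[0] i0  ld.MEM  -- no-port MEM/MEM
[1] i1  ld.MEM  -- no-port MEM/MEM
[2] i2  ld.MEM  -- no-port MEM/MEM
[3] i3  ld.MEM  -- RAW r0
[4] i4,i5  and.ALU and.ALU  -- dual
[5] i6,i7  or.ALU xor.ALU  -- dual
[6] i8  blt.BR  -- tail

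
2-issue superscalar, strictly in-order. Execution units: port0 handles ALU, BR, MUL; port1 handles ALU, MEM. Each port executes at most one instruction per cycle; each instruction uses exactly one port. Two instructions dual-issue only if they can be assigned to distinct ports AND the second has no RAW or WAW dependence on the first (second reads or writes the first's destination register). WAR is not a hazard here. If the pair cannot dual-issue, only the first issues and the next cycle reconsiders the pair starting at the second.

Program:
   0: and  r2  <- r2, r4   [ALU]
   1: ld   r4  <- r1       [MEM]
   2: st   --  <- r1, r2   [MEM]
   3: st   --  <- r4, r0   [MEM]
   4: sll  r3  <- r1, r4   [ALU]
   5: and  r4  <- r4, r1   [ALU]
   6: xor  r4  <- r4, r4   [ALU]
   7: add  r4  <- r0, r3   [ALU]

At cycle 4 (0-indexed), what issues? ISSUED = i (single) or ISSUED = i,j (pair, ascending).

ISSUED = 6

#0 head=0: and.ALU ld.MEM i0/i1 dual
#1 head=2: st.MEM i2 no-port MEM/MEM
#2 head=3: st.MEM sll.ALU i3/i4 dual
#3 head=5: and.ALU i5 RAW+WAW r4
#4 head=6: xor.ALU i6 WAW r4
#5 head=7: add.ALU i7 tail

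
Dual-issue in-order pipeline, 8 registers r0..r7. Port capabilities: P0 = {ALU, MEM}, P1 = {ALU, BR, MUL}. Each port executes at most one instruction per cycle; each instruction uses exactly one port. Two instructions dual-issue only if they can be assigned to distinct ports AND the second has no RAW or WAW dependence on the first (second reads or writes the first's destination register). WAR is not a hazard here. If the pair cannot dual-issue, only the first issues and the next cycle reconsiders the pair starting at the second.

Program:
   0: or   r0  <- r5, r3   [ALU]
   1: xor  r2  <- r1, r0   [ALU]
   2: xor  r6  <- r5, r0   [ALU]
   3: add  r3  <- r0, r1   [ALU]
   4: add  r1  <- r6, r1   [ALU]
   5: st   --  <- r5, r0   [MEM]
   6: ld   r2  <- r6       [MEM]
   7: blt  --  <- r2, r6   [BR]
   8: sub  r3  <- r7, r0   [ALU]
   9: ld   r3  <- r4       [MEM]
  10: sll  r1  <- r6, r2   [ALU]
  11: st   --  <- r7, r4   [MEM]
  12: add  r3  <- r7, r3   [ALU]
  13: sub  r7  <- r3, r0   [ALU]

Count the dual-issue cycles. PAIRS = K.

PAIRS = 5

t=0 i0:or.ALU ; RAW r0
t=1 i1,i2:xor.ALU xor.ALU ; dual
t=2 i3,i4:add.ALU add.ALU ; dual
t=3 i5:st.MEM ; no-port MEM/MEM
t=4 i6:ld.MEM ; RAW r2
t=5 i7,i8:blt.BR sub.ALU ; dual
t=6 i9,i10:ld.MEM sll.ALU ; dual
t=7 i11,i12:st.MEM add.ALU ; dual
t=8 i13:sub.ALU ; tail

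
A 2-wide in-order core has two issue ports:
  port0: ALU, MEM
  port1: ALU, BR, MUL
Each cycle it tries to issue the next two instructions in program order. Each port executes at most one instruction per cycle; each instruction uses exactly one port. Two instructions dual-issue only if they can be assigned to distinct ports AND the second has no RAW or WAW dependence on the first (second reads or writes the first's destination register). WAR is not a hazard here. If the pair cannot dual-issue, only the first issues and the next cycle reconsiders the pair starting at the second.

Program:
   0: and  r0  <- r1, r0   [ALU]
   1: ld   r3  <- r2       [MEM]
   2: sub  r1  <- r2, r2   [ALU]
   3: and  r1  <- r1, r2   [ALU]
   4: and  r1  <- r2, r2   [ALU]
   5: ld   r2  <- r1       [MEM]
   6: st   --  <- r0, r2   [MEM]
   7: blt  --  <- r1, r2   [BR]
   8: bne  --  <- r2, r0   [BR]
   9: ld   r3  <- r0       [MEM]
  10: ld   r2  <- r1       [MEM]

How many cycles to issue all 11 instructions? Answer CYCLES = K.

c0: i0&i1 and.ALU+ld.MEM  pair
c1: i2 sub.ALU  RAW+WAW r1
c2: i3 and.ALU  WAW r1
c3: i4 and.ALU  RAW r1
c4: i5 ld.MEM  no-port MEM/MEM
c5: i6&i7 st.MEM+blt.BR  pair
c6: i8&i9 bne.BR+ld.MEM  pair
c7: i10 ld.MEM  tail

CYCLES = 8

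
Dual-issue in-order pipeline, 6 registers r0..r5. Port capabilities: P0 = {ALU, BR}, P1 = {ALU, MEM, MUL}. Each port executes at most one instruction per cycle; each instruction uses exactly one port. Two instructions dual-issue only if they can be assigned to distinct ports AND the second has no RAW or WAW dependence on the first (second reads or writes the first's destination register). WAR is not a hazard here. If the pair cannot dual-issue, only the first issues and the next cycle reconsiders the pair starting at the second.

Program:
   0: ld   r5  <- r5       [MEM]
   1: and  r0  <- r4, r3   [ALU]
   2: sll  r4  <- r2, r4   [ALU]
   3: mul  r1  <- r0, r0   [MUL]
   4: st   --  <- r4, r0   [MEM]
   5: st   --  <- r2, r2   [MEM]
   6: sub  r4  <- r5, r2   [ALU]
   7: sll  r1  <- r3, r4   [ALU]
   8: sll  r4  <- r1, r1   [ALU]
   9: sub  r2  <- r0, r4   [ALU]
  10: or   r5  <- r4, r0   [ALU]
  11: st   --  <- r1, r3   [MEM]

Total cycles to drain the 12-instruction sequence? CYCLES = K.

CYCLES = 8

0. ld+and @i0&i1  | 2-wide
1. sll+mul @i2&i3  | 2-wide
2. st @i4  | no-port MEM/MEM
3. st+sub @i5&i6  | 2-wide
4. sll @i7  | RAW r1
5. sll @i8  | RAW r4
6. sub+or @i9&i10  | 2-wide
7. st @i11  | tail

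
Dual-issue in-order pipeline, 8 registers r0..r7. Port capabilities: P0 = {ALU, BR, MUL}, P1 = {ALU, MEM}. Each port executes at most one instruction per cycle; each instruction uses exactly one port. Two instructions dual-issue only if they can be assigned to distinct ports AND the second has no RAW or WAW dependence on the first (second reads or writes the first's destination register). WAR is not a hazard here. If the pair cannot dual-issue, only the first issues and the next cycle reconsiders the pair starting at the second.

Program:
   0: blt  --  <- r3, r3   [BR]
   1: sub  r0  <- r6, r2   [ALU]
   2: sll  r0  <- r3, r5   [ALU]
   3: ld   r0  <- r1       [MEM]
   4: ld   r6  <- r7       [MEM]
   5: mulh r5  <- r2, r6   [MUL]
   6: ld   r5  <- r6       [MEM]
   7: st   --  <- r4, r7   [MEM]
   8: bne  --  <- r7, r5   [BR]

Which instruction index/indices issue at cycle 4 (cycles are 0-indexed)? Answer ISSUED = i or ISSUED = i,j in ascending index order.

ISSUED = 5

c0: i0&i1 blt/sub  pair
c1: i2 sll  WAW r0
c2: i3 ld  no-port MEM/MEM
c3: i4 ld  RAW r6
c4: i5 mulh  WAW r5
c5: i6 ld  no-port MEM/MEM
c6: i7&i8 st/bne  pair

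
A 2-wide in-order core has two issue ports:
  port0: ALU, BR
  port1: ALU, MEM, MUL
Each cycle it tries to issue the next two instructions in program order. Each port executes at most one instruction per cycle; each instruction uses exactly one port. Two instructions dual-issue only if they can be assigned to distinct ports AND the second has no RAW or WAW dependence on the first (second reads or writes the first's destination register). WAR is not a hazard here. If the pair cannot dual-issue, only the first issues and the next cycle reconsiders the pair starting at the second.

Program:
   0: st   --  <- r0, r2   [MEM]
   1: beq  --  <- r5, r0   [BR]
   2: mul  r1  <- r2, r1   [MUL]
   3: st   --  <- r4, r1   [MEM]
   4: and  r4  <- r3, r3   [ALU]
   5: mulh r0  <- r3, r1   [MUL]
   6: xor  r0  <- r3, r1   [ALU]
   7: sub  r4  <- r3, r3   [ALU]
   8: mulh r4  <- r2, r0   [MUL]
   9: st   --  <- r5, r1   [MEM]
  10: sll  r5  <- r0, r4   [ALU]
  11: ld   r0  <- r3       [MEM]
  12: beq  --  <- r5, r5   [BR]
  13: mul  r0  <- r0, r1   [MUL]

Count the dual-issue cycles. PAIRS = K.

PAIRS = 5

0. st.MEM;beq.BR @i0&i1  | 2-wide
1. mul.MUL @i2  | no-port MUL/MEM
2. st.MEM;and.ALU @i3&i4  | 2-wide
3. mulh.MUL @i5  | WAW r0
4. xor.ALU;sub.ALU @i6&i7  | 2-wide
5. mulh.MUL @i8  | no-port MUL/MEM
6. st.MEM;sll.ALU @i9&i10  | 2-wide
7. ld.MEM;beq.BR @i11&i12  | 2-wide
8. mul.MUL @i13  | tail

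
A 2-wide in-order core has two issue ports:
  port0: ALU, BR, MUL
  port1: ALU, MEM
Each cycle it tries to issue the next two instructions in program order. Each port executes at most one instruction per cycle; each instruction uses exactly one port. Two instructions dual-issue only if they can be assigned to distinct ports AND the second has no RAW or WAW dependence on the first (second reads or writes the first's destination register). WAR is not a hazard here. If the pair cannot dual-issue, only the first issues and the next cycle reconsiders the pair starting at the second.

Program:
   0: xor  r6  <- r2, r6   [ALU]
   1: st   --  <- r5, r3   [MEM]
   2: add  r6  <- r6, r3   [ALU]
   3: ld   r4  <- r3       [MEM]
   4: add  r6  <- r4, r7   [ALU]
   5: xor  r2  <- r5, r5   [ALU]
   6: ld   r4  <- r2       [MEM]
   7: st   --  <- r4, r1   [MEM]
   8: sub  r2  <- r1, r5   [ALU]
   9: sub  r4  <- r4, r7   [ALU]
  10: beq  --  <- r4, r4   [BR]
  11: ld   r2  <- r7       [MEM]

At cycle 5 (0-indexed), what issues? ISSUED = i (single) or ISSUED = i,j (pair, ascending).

[0] i0/i1  xor st  -- 2-wide
[1] i2/i3  add ld  -- 2-wide
[2] i4/i5  add xor  -- 2-wide
[3] i6  ld  -- no-port MEM/MEM
[4] i7/i8  st sub  -- 2-wide
[5] i9  sub  -- RAW r4
[6] i10/i11  beq ld  -- 2-wide

ISSUED = 9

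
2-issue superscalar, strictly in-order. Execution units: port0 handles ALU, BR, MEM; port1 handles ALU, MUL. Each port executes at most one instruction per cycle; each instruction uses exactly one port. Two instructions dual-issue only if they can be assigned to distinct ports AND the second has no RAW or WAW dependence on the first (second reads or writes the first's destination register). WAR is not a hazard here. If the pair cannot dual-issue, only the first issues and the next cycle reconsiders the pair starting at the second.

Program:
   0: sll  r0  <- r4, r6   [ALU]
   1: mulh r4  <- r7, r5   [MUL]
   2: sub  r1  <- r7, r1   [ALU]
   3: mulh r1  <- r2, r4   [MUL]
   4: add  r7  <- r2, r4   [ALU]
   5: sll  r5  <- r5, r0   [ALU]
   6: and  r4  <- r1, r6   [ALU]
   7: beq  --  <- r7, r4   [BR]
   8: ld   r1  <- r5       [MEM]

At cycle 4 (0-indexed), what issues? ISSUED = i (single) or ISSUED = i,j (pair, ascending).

0. sll mulh @i0,i1  | 2-wide
1. sub @i2  | WAW r1
2. mulh add @i3,i4  | 2-wide
3. sll and @i5,i6  | 2-wide
4. beq @i7  | no-port BR/MEM
5. ld @i8  | tail

ISSUED = 7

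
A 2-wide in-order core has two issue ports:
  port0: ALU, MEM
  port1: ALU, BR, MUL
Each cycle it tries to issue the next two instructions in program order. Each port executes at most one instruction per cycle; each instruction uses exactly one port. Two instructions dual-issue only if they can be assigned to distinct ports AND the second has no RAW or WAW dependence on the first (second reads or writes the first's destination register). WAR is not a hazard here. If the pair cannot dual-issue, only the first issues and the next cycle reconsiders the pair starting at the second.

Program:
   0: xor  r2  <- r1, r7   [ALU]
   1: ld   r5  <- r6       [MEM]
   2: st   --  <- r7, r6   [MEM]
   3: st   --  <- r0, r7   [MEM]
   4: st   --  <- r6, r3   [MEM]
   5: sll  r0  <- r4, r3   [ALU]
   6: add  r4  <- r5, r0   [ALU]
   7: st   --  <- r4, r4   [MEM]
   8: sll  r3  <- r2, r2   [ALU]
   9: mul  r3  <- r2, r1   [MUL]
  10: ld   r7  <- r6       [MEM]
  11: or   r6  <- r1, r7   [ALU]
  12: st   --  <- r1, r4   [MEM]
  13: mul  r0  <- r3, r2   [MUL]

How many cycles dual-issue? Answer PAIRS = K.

[0] i0+i1  xor.ALU ld.MEM  -- dual
[1] i2  st.MEM  -- no-port MEM/MEM
[2] i3  st.MEM  -- no-port MEM/MEM
[3] i4+i5  st.MEM sll.ALU  -- dual
[4] i6  add.ALU  -- RAW r4
[5] i7+i8  st.MEM sll.ALU  -- dual
[6] i9+i10  mul.MUL ld.MEM  -- dual
[7] i11+i12  or.ALU st.MEM  -- dual
[8] i13  mul.MUL  -- tail

PAIRS = 5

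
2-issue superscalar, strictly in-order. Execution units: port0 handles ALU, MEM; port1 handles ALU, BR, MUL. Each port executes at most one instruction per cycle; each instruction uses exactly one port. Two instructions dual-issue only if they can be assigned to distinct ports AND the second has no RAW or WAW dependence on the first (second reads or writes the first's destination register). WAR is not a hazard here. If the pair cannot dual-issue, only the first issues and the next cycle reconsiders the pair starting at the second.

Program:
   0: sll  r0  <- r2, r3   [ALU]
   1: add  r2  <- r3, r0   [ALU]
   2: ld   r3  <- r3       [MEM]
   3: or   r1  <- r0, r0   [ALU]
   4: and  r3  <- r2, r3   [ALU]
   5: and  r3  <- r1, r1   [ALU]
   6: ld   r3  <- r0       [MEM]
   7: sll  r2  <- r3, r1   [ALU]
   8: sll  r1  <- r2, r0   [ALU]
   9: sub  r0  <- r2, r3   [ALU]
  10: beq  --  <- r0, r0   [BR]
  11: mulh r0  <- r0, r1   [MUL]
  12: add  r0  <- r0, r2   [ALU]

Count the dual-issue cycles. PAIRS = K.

  cy0 -> i0 (sll.ALU) RAW r0
  cy1 -> i1,i2 (add.ALU/ld.MEM) 2-wide
  cy2 -> i3,i4 (or.ALU/and.ALU) 2-wide
  cy3 -> i5 (and.ALU) WAW r3
  cy4 -> i6 (ld.MEM) RAW r3
  cy5 -> i7 (sll.ALU) RAW r2
  cy6 -> i8,i9 (sll.ALU/sub.ALU) 2-wide
  cy7 -> i10 (beq.BR) no-port BR/MUL
  cy8 -> i11 (mulh.MUL) RAW+WAW r0
  cy9 -> i12 (add.ALU) tail

PAIRS = 3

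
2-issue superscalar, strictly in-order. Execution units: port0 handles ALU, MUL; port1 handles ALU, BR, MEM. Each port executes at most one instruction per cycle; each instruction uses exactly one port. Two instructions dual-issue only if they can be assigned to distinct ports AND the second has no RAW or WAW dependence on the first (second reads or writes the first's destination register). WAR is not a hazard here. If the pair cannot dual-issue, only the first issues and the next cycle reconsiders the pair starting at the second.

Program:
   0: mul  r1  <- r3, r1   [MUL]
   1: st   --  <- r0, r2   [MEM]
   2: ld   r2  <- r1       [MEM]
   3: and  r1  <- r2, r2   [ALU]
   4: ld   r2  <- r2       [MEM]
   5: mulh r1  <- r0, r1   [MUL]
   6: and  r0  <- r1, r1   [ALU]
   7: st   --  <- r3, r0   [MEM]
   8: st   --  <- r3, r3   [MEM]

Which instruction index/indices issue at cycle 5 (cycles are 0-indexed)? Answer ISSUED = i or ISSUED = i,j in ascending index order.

c0: i0/i1 mul+st  2-wide
c1: i2 ld  RAW r2
c2: i3/i4 and+ld  2-wide
c3: i5 mulh  RAW r1
c4: i6 and  RAW r0
c5: i7 st  no-port MEM/MEM
c6: i8 st  tail

ISSUED = 7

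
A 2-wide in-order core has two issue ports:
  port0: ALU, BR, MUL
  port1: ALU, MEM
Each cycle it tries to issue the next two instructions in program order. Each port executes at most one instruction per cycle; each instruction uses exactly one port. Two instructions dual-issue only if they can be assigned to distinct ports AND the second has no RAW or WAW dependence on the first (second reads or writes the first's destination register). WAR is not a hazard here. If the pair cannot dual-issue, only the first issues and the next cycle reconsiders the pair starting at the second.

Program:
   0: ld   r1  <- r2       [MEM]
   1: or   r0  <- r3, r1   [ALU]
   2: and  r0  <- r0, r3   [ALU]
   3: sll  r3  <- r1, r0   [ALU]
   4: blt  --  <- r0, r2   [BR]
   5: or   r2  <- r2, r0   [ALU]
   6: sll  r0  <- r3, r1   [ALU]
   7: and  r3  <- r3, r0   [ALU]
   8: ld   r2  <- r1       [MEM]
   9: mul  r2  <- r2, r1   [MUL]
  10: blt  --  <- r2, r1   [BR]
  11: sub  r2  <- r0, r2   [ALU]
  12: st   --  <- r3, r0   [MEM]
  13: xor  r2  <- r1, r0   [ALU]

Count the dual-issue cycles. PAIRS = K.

  cy0 -> i0 (ld) RAW r1
  cy1 -> i1 (or) RAW+WAW r0
  cy2 -> i2 (and) RAW r0
  cy3 -> i3+i4 (sll blt) dual
  cy4 -> i5+i6 (or sll) dual
  cy5 -> i7+i8 (and ld) dual
  cy6 -> i9 (mul) no-port MUL/BR
  cy7 -> i10+i11 (blt sub) dual
  cy8 -> i12+i13 (st xor) dual

PAIRS = 5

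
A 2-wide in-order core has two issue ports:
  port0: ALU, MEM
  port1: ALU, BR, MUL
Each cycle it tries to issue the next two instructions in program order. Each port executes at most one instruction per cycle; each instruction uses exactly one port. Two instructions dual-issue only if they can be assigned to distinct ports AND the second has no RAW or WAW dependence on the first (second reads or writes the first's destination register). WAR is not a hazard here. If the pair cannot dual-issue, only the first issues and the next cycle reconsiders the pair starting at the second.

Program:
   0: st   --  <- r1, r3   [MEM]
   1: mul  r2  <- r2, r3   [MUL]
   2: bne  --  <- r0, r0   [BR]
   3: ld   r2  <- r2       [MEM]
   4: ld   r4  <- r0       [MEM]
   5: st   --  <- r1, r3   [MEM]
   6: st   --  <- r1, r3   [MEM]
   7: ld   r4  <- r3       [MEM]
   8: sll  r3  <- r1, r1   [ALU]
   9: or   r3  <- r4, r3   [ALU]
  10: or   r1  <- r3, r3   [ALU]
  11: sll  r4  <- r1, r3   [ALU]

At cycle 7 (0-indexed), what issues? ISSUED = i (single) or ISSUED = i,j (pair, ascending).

t=0 i0,i1:st.MEM/mul.MUL ; dual
t=1 i2,i3:bne.BR/ld.MEM ; dual
t=2 i4:ld.MEM ; no-port MEM/MEM
t=3 i5:st.MEM ; no-port MEM/MEM
t=4 i6:st.MEM ; no-port MEM/MEM
t=5 i7,i8:ld.MEM/sll.ALU ; dual
t=6 i9:or.ALU ; RAW r3
t=7 i10:or.ALU ; RAW r1
t=8 i11:sll.ALU ; tail

ISSUED = 10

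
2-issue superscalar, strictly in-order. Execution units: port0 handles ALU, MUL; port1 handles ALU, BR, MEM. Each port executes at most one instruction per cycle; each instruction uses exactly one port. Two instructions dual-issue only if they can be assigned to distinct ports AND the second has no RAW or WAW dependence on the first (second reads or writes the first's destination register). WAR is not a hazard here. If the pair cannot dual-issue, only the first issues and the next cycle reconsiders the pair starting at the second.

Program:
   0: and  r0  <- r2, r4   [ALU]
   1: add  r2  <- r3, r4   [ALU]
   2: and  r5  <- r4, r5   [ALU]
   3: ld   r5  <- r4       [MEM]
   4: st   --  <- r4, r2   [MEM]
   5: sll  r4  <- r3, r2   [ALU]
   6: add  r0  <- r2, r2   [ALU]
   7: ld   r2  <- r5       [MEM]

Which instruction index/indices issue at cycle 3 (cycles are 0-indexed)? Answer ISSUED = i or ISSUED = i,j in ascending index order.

c0: i0+i1 and add  2-wide
c1: i2 and  WAW r5
c2: i3 ld  no-port MEM/MEM
c3: i4+i5 st sll  2-wide
c4: i6+i7 add ld  2-wide

ISSUED = 4,5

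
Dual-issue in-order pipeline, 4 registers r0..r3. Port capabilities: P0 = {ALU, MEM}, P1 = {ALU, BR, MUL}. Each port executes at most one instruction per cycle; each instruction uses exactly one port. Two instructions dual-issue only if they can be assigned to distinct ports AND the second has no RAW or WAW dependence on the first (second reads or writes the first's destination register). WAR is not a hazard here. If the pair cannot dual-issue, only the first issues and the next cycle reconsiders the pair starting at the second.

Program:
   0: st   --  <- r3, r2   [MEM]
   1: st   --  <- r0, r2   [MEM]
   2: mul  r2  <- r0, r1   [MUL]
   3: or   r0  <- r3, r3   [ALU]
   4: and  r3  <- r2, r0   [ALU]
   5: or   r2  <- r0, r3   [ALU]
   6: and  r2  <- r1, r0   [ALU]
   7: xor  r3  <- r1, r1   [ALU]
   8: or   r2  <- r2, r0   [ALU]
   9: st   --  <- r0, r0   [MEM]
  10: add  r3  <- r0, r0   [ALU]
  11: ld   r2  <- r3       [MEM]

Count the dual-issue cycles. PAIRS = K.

PAIRS = 3

0. st.MEM @i0  | no-port MEM/MEM
1. st.MEM;mul.MUL @i1&i2  | dual
2. or.ALU @i3  | RAW r0
3. and.ALU @i4  | RAW r3
4. or.ALU @i5  | WAW r2
5. and.ALU;xor.ALU @i6&i7  | dual
6. or.ALU;st.MEM @i8&i9  | dual
7. add.ALU @i10  | RAW r3
8. ld.MEM @i11  | tail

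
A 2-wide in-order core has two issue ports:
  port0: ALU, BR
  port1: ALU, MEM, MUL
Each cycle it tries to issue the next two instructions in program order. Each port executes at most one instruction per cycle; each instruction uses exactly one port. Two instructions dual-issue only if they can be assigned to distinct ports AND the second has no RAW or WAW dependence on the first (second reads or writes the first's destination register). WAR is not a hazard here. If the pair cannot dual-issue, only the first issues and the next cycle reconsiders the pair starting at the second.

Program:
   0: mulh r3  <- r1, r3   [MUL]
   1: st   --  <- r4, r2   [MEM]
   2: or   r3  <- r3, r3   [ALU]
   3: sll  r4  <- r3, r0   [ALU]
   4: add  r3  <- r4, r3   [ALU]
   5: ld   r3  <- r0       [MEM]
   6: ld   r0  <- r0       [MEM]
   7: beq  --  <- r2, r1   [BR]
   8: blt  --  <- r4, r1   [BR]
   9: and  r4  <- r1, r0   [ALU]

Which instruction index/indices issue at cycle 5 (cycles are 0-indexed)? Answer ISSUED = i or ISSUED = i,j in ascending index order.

[0] i0  mulh  -- no-port MUL/MEM
[1] i1/i2  st;or  -- dual
[2] i3  sll  -- RAW r4
[3] i4  add  -- WAW r3
[4] i5  ld  -- no-port MEM/MEM
[5] i6/i7  ld;beq  -- dual
[6] i8/i9  blt;and  -- dual

ISSUED = 6,7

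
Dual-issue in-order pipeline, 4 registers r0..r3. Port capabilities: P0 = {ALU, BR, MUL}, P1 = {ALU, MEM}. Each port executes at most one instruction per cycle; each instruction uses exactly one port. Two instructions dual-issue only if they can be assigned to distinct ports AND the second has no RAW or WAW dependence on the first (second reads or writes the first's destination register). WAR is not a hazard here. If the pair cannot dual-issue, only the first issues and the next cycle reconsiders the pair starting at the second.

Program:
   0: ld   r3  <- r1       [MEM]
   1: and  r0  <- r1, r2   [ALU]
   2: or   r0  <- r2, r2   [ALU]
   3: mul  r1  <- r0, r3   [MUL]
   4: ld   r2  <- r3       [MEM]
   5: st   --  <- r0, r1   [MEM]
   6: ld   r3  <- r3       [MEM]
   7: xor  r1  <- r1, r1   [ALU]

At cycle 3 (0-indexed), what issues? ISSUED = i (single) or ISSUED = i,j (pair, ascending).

#0 head=0: ld;and i0/i1 dual
#1 head=2: or i2 RAW r0
#2 head=3: mul;ld i3/i4 dual
#3 head=5: st i5 no-port MEM/MEM
#4 head=6: ld;xor i6/i7 dual

ISSUED = 5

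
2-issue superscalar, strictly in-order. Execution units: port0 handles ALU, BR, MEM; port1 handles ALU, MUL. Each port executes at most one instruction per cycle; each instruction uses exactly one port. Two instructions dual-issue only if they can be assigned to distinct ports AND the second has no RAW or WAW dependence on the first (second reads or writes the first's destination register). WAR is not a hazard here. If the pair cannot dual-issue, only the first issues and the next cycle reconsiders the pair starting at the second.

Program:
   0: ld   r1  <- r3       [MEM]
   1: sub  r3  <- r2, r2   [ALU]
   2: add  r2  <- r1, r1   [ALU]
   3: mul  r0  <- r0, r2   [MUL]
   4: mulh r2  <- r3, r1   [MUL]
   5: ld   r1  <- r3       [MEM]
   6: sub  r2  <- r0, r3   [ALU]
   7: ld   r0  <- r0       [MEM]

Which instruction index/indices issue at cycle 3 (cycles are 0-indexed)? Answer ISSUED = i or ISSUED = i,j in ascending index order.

  cy0 -> i0&i1 (ld.MEM sub.ALU) pair
  cy1 -> i2 (add.ALU) RAW r2
  cy2 -> i3 (mul.MUL) no-port MUL/MUL
  cy3 -> i4&i5 (mulh.MUL ld.MEM) pair
  cy4 -> i6&i7 (sub.ALU ld.MEM) pair

ISSUED = 4,5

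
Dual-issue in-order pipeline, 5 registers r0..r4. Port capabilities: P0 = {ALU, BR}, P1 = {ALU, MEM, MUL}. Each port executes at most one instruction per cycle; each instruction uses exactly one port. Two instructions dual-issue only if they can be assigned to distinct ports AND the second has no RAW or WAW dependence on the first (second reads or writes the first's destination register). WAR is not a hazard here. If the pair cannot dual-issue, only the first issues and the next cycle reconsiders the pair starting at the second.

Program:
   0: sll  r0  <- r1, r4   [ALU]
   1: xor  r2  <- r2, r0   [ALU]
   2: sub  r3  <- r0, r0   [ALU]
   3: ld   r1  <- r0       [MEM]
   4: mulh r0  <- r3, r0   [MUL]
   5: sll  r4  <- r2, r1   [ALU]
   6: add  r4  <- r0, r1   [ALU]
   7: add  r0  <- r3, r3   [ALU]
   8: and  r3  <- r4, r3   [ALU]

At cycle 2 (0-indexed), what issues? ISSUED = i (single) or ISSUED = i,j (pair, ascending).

ISSUED = 3

#0 head=0: sll i0 RAW r0
#1 head=1: xor sub i1/i2 dual
#2 head=3: ld i3 no-port MEM/MUL
#3 head=4: mulh sll i4/i5 dual
#4 head=6: add add i6/i7 dual
#5 head=8: and i8 tail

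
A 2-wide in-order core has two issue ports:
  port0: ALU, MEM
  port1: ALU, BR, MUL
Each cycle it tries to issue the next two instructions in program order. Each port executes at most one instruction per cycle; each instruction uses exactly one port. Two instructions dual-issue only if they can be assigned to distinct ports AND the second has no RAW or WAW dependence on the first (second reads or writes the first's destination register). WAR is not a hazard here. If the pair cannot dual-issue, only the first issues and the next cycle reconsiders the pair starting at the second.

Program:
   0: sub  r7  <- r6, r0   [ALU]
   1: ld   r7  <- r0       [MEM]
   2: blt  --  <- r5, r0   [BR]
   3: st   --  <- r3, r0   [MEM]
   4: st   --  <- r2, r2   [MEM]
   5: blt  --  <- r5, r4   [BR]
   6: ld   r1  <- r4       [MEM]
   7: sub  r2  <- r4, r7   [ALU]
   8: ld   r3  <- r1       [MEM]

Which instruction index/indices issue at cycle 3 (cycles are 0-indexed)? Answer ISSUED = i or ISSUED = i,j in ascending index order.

[0] i0  sub.ALU  -- WAW r7
[1] i1+i2  ld.MEM+blt.BR  -- dual
[2] i3  st.MEM  -- no-port MEM/MEM
[3] i4+i5  st.MEM+blt.BR  -- dual
[4] i6+i7  ld.MEM+sub.ALU  -- dual
[5] i8  ld.MEM  -- tail

ISSUED = 4,5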